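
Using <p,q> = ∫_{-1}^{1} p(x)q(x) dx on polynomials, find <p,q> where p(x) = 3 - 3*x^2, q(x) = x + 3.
<p,q> = 12

Expand the product: p(x)·q(x) = -3*x^3 - 9*x^2 + 3*x + 9.
∫_{-1}^{1} of each monomial x^k gives [2/(k+1) if k even, 0 if k odd]. Integrating term-by-term (or equivalently evaluating the antiderivative F(x) = -3*x^4/4 - 3*x^3 + 3*x^2/2 + 9*x at the endpoints):
  F(1) − F(−1) = 27/4 − (-21/4) = 12.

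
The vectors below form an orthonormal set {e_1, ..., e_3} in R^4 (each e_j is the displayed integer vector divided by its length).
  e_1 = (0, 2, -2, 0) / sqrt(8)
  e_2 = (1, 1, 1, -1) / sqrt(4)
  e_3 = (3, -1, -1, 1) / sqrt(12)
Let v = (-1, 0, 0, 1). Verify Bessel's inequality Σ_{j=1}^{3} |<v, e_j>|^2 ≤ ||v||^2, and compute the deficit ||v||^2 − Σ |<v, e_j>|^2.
Σ |<v, e_j>|^2 = 4/3; ||v||^2 = 2; deficit = 2/3

Write each e_j = u_j / sqrt(<u_j, u_j>) where u_j is the displayed integer vector. Then <v, e_j> = <v, u_j> / sqrt(<u_j, u_j>), so |<v, e_j>|^2 = <v, u_j>^2 / <u_j, u_j>.
Coefficients: <v, e_1> = 0/sqrt(8), <v, e_2> = -2/sqrt(4), <v, e_3> = -2/sqrt(12).
Square and sum: Σ |<v, e_j>|^2 = 4/3.
Compute ||v||^2 = v·v = 2.
Deficit = 2 − 4/3 = 2/3 ≥ 0, confirming Bessel's inequality. (The deficit equals ||v − Σ <v,e_j> e_j||^2, the squared distance from v to span{e_j}.)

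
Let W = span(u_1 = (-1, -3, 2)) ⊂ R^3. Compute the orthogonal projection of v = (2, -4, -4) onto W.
proj_W(v) = (-1/7, -3/7, 2/7)

Set up U = [u_1 | ... | u_1] ∈ R^(3×1). The projector onto W = col(U) is P = U (U^T U)^(-1) U^T.
Compute U^T U =
  [14],
and U^T v = (2).
Solve U^T U · c = U^T v for the coefficients: c = (1/7). The projection is proj_W(v) = U c.
Check: (v - proj_W(v)) · u_1 = 0  (should be 0).
Result: proj_W(v) = (-1/7, -3/7, 2/7).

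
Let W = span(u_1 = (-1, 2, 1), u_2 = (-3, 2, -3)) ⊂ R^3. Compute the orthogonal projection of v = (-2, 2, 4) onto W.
proj_W(v) = (-18/29, 88/29, 96/29)

Set up U = [u_1 | ... | u_2] ∈ R^(3×2). The projector onto W = col(U) is P = U (U^T U)^(-1) U^T.
Compute U^T U =
  [6, 4]
  [4, 22],
and U^T v = (10, -2).
Solve U^T U · c = U^T v for the coefficients: c = (57/29, -13/29). The projection is proj_W(v) = U c.
Check: (v - proj_W(v)) · u_1 = 0  (should be 0).
Check: (v - proj_W(v)) · u_2 = 0  (should be 0).
Result: proj_W(v) = (-18/29, 88/29, 96/29).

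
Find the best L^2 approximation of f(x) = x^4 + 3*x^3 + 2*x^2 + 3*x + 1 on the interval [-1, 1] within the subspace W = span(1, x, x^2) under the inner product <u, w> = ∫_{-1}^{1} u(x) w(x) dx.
g(x) = 20*x^2/7 + 24*x/5 + 32/35

The best approximation g ∈ W is the orthogonal projection of f onto W. Writing g = a_0 + a_1 x + a_2 x^2, the coefficients solve the normal equations G · a = b where
  G_{ij} = <φ_i, φ_j> and b_i = <f, φ_i>, with φ_0 = 1, φ_1 = x, φ_2 = x^2.
G =
  [2, 0, 2/3]
  [0, 2/3, 0]
  [2/3, 0, 2/5],
b = (56/15, 16/5, 184/105).
Solving gives a_0 = 32/35, a_1 = 24/5, a_2 = 20/7, so
  g(x) = 20*x^2/7 + 24*x/5 + 32/35.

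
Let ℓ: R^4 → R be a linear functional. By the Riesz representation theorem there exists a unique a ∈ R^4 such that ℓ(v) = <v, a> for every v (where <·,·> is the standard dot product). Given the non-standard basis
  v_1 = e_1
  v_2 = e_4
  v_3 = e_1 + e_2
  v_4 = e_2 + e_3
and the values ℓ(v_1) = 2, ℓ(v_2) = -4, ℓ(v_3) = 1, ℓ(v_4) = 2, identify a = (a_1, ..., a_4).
a = (2, -1, 3, -4)

Write a = (a_1, ..., a_4) in the standard basis. For each basis vector v_i, ℓ(v_i) = <v_i, a> is a linear equation in the a_j's. Collect the n equations into a matrix system V a = ℓ, where row i of V is v_i (expressed in the standard basis). Since V is invertible (lower-triangular with 1s on the diagonal, up to permutation), solve by back-substitution:
  V =
[[1, 0, 0, 0],
 [0, 0, 0, 1],
 [1, 1, 0, 0],
 [0, 1, 1, 0]]
  V a = (2, -4, 1, 2)
Solving gives a = (2, -1, 3, -4).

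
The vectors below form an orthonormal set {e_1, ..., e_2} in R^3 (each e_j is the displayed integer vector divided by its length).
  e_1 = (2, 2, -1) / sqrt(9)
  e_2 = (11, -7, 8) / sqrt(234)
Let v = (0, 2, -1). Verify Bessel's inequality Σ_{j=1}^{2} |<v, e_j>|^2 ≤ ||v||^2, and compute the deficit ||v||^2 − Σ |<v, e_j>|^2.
Σ |<v, e_j>|^2 = 63/13; ||v||^2 = 5; deficit = 2/13

Write each e_j = u_j / sqrt(<u_j, u_j>) where u_j is the displayed integer vector. Then <v, e_j> = <v, u_j> / sqrt(<u_j, u_j>), so |<v, e_j>|^2 = <v, u_j>^2 / <u_j, u_j>.
Coefficients: <v, e_1> = 5/sqrt(9), <v, e_2> = -22/sqrt(234).
Square and sum: Σ |<v, e_j>|^2 = 63/13.
Compute ||v||^2 = v·v = 5.
Deficit = 5 − 63/13 = 2/13 ≥ 0, confirming Bessel's inequality. (The deficit equals ||v − Σ <v,e_j> e_j||^2, the squared distance from v to span{e_j}.)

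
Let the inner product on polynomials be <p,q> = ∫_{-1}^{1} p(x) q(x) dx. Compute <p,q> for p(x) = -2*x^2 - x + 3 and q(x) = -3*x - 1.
<p,q> = -8/3

Expand the product: p(x)·q(x) = 6*x^3 + 5*x^2 - 8*x - 3.
∫_{-1}^{1} of each monomial x^k gives [2/(k+1) if k even, 0 if k odd]. Integrating term-by-term (or equivalently evaluating the antiderivative F(x) = 3*x^4/2 + 5*x^3/3 - 4*x^2 - 3*x at the endpoints):
  F(1) − F(−1) = -23/6 − (-7/6) = -8/3.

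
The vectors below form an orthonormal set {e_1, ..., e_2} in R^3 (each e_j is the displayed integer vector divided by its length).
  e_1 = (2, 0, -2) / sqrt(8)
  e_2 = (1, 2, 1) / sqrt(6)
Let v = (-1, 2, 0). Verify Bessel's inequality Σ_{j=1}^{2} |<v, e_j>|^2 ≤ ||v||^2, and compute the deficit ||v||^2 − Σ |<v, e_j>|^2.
Σ |<v, e_j>|^2 = 2; ||v||^2 = 5; deficit = 3

Write each e_j = u_j / sqrt(<u_j, u_j>) where u_j is the displayed integer vector. Then <v, e_j> = <v, u_j> / sqrt(<u_j, u_j>), so |<v, e_j>|^2 = <v, u_j>^2 / <u_j, u_j>.
Coefficients: <v, e_1> = -2/sqrt(8), <v, e_2> = 3/sqrt(6).
Square and sum: Σ |<v, e_j>|^2 = 2.
Compute ||v||^2 = v·v = 5.
Deficit = 5 − 2 = 3 ≥ 0, confirming Bessel's inequality. (The deficit equals ||v − Σ <v,e_j> e_j||^2, the squared distance from v to span{e_j}.)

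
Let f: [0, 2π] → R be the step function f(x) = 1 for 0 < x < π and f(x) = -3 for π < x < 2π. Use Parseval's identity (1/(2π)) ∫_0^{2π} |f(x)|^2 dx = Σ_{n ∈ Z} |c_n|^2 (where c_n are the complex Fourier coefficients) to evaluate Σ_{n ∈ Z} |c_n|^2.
Σ |c_n|^2 = 5

Parseval equates the L^2 energy of f (normalised by 1/(2π)) with the ℓ^2 sum of its Fourier coefficients: (1/(2π)) ∫_0^{2π} |f|^2 = Σ |c_n|^2.
Compute the left side: (1/(2π)) [∫_0^π 1^2 dx + ∫_π^{2π} (-3)^2 dx] = (1/(2π)) · (1π + 9π) = (1 + 9)/2 = 5.
So Σ_{n ∈ Z} |c_n|^2 = 5.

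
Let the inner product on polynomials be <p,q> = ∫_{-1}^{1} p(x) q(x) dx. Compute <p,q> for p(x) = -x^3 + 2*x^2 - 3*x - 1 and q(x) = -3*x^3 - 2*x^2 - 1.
<p,q> = 34/7

Expand the product: p(x)·q(x) = 3*x^6 - 4*x^5 + 5*x^4 + 10*x^3 + 3*x + 1.
∫_{-1}^{1} of each monomial x^k gives [2/(k+1) if k even, 0 if k odd]. Integrating term-by-term (or equivalently evaluating the antiderivative F(x) = 3*x^7/7 - 2*x^6/3 + x^5 + 5*x^4/2 + 3*x^2/2 + x at the endpoints):
  F(1) − F(−1) = 121/21 − (19/21) = 34/7.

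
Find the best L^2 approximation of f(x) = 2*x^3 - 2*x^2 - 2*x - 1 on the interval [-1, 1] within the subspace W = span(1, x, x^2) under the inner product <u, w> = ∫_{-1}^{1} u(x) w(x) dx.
g(x) = -2*x^2 - 4*x/5 - 1

The best approximation g ∈ W is the orthogonal projection of f onto W. Writing g = a_0 + a_1 x + a_2 x^2, the coefficients solve the normal equations G · a = b where
  G_{ij} = <φ_i, φ_j> and b_i = <f, φ_i>, with φ_0 = 1, φ_1 = x, φ_2 = x^2.
G =
  [2, 0, 2/3]
  [0, 2/3, 0]
  [2/3, 0, 2/5],
b = (-10/3, -8/15, -22/15).
Solving gives a_0 = -1, a_1 = -4/5, a_2 = -2, so
  g(x) = -2*x^2 - 4*x/5 - 1.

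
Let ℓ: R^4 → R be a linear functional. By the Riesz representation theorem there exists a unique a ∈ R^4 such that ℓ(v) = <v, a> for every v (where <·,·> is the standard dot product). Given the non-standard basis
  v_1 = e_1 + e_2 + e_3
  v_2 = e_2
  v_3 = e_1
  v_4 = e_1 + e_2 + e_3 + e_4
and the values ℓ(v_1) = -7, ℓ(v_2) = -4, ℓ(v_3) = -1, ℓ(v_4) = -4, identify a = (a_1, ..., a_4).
a = (-1, -4, -2, 3)

Write a = (a_1, ..., a_4) in the standard basis. For each basis vector v_i, ℓ(v_i) = <v_i, a> is a linear equation in the a_j's. Collect the n equations into a matrix system V a = ℓ, where row i of V is v_i (expressed in the standard basis). Since V is invertible (lower-triangular with 1s on the diagonal, up to permutation), solve by back-substitution:
  V =
[[1, 1, 1, 0],
 [0, 1, 0, 0],
 [1, 0, 0, 0],
 [1, 1, 1, 1]]
  V a = (-7, -4, -1, -4)
Solving gives a = (-1, -4, -2, 3).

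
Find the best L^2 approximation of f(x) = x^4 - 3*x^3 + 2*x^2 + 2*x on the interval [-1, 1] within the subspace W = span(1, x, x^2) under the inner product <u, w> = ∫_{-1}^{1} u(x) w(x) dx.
g(x) = 20*x^2/7 + x/5 - 3/35

The best approximation g ∈ W is the orthogonal projection of f onto W. Writing g = a_0 + a_1 x + a_2 x^2, the coefficients solve the normal equations G · a = b where
  G_{ij} = <φ_i, φ_j> and b_i = <f, φ_i>, with φ_0 = 1, φ_1 = x, φ_2 = x^2.
G =
  [2, 0, 2/3]
  [0, 2/3, 0]
  [2/3, 0, 2/5],
b = (26/15, 2/15, 38/35).
Solving gives a_0 = -3/35, a_1 = 1/5, a_2 = 20/7, so
  g(x) = 20*x^2/7 + x/5 - 3/35.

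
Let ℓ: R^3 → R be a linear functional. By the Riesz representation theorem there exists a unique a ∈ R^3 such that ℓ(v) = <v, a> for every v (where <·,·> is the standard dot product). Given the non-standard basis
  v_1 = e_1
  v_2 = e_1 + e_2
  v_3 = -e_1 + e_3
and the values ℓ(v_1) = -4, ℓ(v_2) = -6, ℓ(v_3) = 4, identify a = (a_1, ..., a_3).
a = (-4, -2, 0)

Write a = (a_1, ..., a_3) in the standard basis. For each basis vector v_i, ℓ(v_i) = <v_i, a> is a linear equation in the a_j's. Collect the n equations into a matrix system V a = ℓ, where row i of V is v_i (expressed in the standard basis). Since V is invertible (lower-triangular with 1s on the diagonal, up to permutation), solve by back-substitution:
  V =
[[1, 0, 0],
 [1, 1, 0],
 [-1, 0, 1]]
  V a = (-4, -6, 4)
Solving gives a = (-4, -2, 0).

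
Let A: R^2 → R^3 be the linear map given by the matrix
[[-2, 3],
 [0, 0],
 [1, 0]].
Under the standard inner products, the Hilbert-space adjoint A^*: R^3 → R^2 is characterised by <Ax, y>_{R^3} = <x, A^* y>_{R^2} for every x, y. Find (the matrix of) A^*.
A^* = A^T =
[[-2, 0, 1],
 [3, 0, 0]]

For real matrices with standard dot products, the defining identity <Ax, y> = <x, A^* y> gives (Ax)^T y = x^T (A^*) y, i.e. x^T A^T y = x^T (A^*) y. Since this holds for all x, y, we must have A^* = A^T. Therefore
A^* =
[[-2, 0, 1],
 [3, 0, 0]].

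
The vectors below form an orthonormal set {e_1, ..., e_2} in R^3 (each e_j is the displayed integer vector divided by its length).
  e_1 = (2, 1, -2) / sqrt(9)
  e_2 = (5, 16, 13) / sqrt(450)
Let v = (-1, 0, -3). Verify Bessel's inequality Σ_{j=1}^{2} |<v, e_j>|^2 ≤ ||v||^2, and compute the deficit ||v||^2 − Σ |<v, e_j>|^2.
Σ |<v, e_j>|^2 = 152/25; ||v||^2 = 10; deficit = 98/25

Write each e_j = u_j / sqrt(<u_j, u_j>) where u_j is the displayed integer vector. Then <v, e_j> = <v, u_j> / sqrt(<u_j, u_j>), so |<v, e_j>|^2 = <v, u_j>^2 / <u_j, u_j>.
Coefficients: <v, e_1> = 4/sqrt(9), <v, e_2> = -44/sqrt(450).
Square and sum: Σ |<v, e_j>|^2 = 152/25.
Compute ||v||^2 = v·v = 10.
Deficit = 10 − 152/25 = 98/25 ≥ 0, confirming Bessel's inequality. (The deficit equals ||v − Σ <v,e_j> e_j||^2, the squared distance from v to span{e_j}.)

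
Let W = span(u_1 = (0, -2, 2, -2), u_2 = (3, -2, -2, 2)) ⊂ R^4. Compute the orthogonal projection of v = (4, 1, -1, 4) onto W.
proj_W(v) = (144/59, -10/59, -182/59, 182/59)

Set up U = [u_1 | ... | u_2] ∈ R^(4×2). The projector onto W = col(U) is P = U (U^T U)^(-1) U^T.
Compute U^T U =
  [12, -4]
  [-4, 21],
and U^T v = (-12, 20).
Solve U^T U · c = U^T v for the coefficients: c = (-43/59, 48/59). The projection is proj_W(v) = U c.
Check: (v - proj_W(v)) · u_1 = 0  (should be 0).
Check: (v - proj_W(v)) · u_2 = 0  (should be 0).
Result: proj_W(v) = (144/59, -10/59, -182/59, 182/59).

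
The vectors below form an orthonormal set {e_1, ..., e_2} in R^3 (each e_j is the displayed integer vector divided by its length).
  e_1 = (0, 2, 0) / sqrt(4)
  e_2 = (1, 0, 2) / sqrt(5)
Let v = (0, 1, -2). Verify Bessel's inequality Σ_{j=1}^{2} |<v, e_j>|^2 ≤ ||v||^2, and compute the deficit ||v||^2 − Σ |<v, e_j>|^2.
Σ |<v, e_j>|^2 = 21/5; ||v||^2 = 5; deficit = 4/5

Write each e_j = u_j / sqrt(<u_j, u_j>) where u_j is the displayed integer vector. Then <v, e_j> = <v, u_j> / sqrt(<u_j, u_j>), so |<v, e_j>|^2 = <v, u_j>^2 / <u_j, u_j>.
Coefficients: <v, e_1> = 2/sqrt(4), <v, e_2> = -4/sqrt(5).
Square and sum: Σ |<v, e_j>|^2 = 21/5.
Compute ||v||^2 = v·v = 5.
Deficit = 5 − 21/5 = 4/5 ≥ 0, confirming Bessel's inequality. (The deficit equals ||v − Σ <v,e_j> e_j||^2, the squared distance from v to span{e_j}.)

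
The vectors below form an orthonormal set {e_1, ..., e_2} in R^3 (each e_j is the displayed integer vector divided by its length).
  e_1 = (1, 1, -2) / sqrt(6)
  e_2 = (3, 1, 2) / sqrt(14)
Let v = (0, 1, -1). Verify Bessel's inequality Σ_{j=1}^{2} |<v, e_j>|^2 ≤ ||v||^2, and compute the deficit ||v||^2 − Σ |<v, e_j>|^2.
Σ |<v, e_j>|^2 = 11/7; ||v||^2 = 2; deficit = 3/7

Write each e_j = u_j / sqrt(<u_j, u_j>) where u_j is the displayed integer vector. Then <v, e_j> = <v, u_j> / sqrt(<u_j, u_j>), so |<v, e_j>|^2 = <v, u_j>^2 / <u_j, u_j>.
Coefficients: <v, e_1> = 3/sqrt(6), <v, e_2> = -1/sqrt(14).
Square and sum: Σ |<v, e_j>|^2 = 11/7.
Compute ||v||^2 = v·v = 2.
Deficit = 2 − 11/7 = 3/7 ≥ 0, confirming Bessel's inequality. (The deficit equals ||v − Σ <v,e_j> e_j||^2, the squared distance from v to span{e_j}.)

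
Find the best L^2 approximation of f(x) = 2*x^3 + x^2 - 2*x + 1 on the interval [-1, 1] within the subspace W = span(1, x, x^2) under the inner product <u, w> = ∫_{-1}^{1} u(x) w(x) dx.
g(x) = x^2 - 4*x/5 + 1

The best approximation g ∈ W is the orthogonal projection of f onto W. Writing g = a_0 + a_1 x + a_2 x^2, the coefficients solve the normal equations G · a = b where
  G_{ij} = <φ_i, φ_j> and b_i = <f, φ_i>, with φ_0 = 1, φ_1 = x, φ_2 = x^2.
G =
  [2, 0, 2/3]
  [0, 2/3, 0]
  [2/3, 0, 2/5],
b = (8/3, -8/15, 16/15).
Solving gives a_0 = 1, a_1 = -4/5, a_2 = 1, so
  g(x) = x^2 - 4*x/5 + 1.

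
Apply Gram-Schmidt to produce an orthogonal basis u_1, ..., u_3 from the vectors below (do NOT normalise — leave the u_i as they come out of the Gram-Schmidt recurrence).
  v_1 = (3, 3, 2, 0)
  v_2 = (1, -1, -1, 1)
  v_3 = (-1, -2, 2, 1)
Orthogonal basis:
  u_1 = (3, 3, 2, 0)
  u_2 = (14/11, -8/11, -9/11, 1)
  u_3 = (-1/6, -59/42, 33/14, 47/42)

Apply the Gram-Schmidt recurrence
  u_1 = v_1
  u_i = v_i − Σ_{j<i} ((v_i · u_j) / (u_j · u_j)) · u_j.

Step by step this gives:
  u_1 = (3, 3, 2, 0)
  u_2 = (14/11, -8/11, -9/11, 1)
  u_3 = (-1/6, -59/42, 33/14, 47/42)

Orthogonality check:
  u_2 · u_1 = 0 (should be 0)
  u_3 · u_1 = 0 (should be 0)
  u_3 · u_2 = 0 (should be 0)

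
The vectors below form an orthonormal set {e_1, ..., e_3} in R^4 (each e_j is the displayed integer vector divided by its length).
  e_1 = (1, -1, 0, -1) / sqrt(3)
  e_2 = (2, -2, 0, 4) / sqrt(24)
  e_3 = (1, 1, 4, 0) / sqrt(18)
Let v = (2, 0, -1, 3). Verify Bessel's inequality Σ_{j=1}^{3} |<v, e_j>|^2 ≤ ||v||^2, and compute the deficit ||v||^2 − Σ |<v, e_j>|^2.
Σ |<v, e_j>|^2 = 101/9; ||v||^2 = 14; deficit = 25/9

Write each e_j = u_j / sqrt(<u_j, u_j>) where u_j is the displayed integer vector. Then <v, e_j> = <v, u_j> / sqrt(<u_j, u_j>), so |<v, e_j>|^2 = <v, u_j>^2 / <u_j, u_j>.
Coefficients: <v, e_1> = -1/sqrt(3), <v, e_2> = 16/sqrt(24), <v, e_3> = -2/sqrt(18).
Square and sum: Σ |<v, e_j>|^2 = 101/9.
Compute ||v||^2 = v·v = 14.
Deficit = 14 − 101/9 = 25/9 ≥ 0, confirming Bessel's inequality. (The deficit equals ||v − Σ <v,e_j> e_j||^2, the squared distance from v to span{e_j}.)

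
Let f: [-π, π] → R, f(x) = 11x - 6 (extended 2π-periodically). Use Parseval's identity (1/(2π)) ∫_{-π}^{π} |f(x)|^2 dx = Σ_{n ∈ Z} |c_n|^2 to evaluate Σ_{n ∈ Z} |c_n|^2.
Σ |c_n|^2 = 121π^2/3 + 36

Expand and integrate term by term over [-π, π]:
  ∫ (11x)^2 dx = 121·(2π^3/3); ∫ 2·11·(-6)·x dx = 0 (odd integrand); ∫ (-6)^2 dx = 36·2π.
So (1/(2π)) ∫_{-π}^{π} (11x - 6)^2 dx = 121π^2/3 + 36 = 121π^2/3 + 36.
Parseval ⇒ Σ |c_n|^2 = 121π^2/3 + 36.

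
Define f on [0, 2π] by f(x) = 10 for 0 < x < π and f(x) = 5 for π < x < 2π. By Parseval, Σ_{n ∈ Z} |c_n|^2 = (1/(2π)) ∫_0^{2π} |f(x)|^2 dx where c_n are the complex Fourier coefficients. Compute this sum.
Σ |c_n|^2 = 125/2

Parseval equates the L^2 energy of f (normalised by 1/(2π)) with the ℓ^2 sum of its Fourier coefficients: (1/(2π)) ∫_0^{2π} |f|^2 = Σ |c_n|^2.
Compute the left side: (1/(2π)) [∫_0^π 10^2 dx + ∫_π^{2π} 5^2 dx] = (1/(2π)) · (100π + 25π) = (100 + 25)/2 = 125/2.
So Σ_{n ∈ Z} |c_n|^2 = 125/2.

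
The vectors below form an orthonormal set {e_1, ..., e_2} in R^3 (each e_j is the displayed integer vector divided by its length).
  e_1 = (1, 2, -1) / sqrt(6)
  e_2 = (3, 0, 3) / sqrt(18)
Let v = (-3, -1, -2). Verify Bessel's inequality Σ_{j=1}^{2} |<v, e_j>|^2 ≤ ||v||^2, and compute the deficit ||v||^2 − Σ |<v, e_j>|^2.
Σ |<v, e_j>|^2 = 14; ||v||^2 = 14; deficit = 0

Write each e_j = u_j / sqrt(<u_j, u_j>) where u_j is the displayed integer vector. Then <v, e_j> = <v, u_j> / sqrt(<u_j, u_j>), so |<v, e_j>|^2 = <v, u_j>^2 / <u_j, u_j>.
Coefficients: <v, e_1> = -3/sqrt(6), <v, e_2> = -15/sqrt(18).
Square and sum: Σ |<v, e_j>|^2 = 14.
Compute ||v||^2 = v·v = 14.
Deficit = 14 − 14 = 0 ≥ 0, confirming Bessel's inequality. (The deficit equals ||v − Σ <v,e_j> e_j||^2, the squared distance from v to span{e_j}.)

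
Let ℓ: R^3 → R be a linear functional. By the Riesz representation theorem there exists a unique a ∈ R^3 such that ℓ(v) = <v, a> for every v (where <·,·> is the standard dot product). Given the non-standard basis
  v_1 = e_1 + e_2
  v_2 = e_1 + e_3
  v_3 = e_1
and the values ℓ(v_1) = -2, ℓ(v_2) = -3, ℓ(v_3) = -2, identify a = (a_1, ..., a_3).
a = (-2, 0, -1)

Write a = (a_1, ..., a_3) in the standard basis. For each basis vector v_i, ℓ(v_i) = <v_i, a> is a linear equation in the a_j's. Collect the n equations into a matrix system V a = ℓ, where row i of V is v_i (expressed in the standard basis). Since V is invertible (lower-triangular with 1s on the diagonal, up to permutation), solve by back-substitution:
  V =
[[1, 1, 0],
 [1, 0, 1],
 [1, 0, 0]]
  V a = (-2, -3, -2)
Solving gives a = (-2, 0, -1).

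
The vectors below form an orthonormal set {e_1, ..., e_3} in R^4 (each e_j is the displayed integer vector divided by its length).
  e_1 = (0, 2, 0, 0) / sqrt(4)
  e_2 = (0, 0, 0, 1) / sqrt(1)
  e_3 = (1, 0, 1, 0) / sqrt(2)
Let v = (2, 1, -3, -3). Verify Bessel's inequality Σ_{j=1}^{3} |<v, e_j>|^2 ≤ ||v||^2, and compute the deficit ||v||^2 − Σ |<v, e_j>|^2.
Σ |<v, e_j>|^2 = 21/2; ||v||^2 = 23; deficit = 25/2

Write each e_j = u_j / sqrt(<u_j, u_j>) where u_j is the displayed integer vector. Then <v, e_j> = <v, u_j> / sqrt(<u_j, u_j>), so |<v, e_j>|^2 = <v, u_j>^2 / <u_j, u_j>.
Coefficients: <v, e_1> = 2/sqrt(4), <v, e_2> = -3/sqrt(1), <v, e_3> = -1/sqrt(2).
Square and sum: Σ |<v, e_j>|^2 = 21/2.
Compute ||v||^2 = v·v = 23.
Deficit = 23 − 21/2 = 25/2 ≥ 0, confirming Bessel's inequality. (The deficit equals ||v − Σ <v,e_j> e_j||^2, the squared distance from v to span{e_j}.)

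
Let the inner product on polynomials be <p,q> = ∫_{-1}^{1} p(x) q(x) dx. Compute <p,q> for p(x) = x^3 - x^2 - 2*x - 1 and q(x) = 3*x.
<p,q> = -14/5

Expand the product: p(x)·q(x) = 3*x^4 - 3*x^3 - 6*x^2 - 3*x.
∫_{-1}^{1} of each monomial x^k gives [2/(k+1) if k even, 0 if k odd]. Integrating term-by-term (or equivalently evaluating the antiderivative F(x) = 3*x^5/5 - 3*x^4/4 - 2*x^3 - 3*x^2/2 at the endpoints):
  F(1) − F(−1) = -73/20 − (-17/20) = -14/5.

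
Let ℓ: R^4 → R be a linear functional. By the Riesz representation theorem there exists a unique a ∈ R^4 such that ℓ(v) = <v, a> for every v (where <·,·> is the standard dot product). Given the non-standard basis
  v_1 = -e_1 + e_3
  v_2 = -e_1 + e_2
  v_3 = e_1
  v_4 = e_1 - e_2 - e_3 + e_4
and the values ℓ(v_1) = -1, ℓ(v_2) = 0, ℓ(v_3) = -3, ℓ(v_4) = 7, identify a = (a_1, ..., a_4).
a = (-3, -3, -4, 3)

Write a = (a_1, ..., a_4) in the standard basis. For each basis vector v_i, ℓ(v_i) = <v_i, a> is a linear equation in the a_j's. Collect the n equations into a matrix system V a = ℓ, where row i of V is v_i (expressed in the standard basis). Since V is invertible (lower-triangular with 1s on the diagonal, up to permutation), solve by back-substitution:
  V =
[[-1, 0, 1, 0],
 [-1, 1, 0, 0],
 [1, 0, 0, 0],
 [1, -1, -1, 1]]
  V a = (-1, 0, -3, 7)
Solving gives a = (-3, -3, -4, 3).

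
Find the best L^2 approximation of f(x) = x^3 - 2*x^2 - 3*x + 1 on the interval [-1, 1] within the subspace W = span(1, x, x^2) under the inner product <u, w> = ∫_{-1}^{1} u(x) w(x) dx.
g(x) = -2*x^2 - 12*x/5 + 1

The best approximation g ∈ W is the orthogonal projection of f onto W. Writing g = a_0 + a_1 x + a_2 x^2, the coefficients solve the normal equations G · a = b where
  G_{ij} = <φ_i, φ_j> and b_i = <f, φ_i>, with φ_0 = 1, φ_1 = x, φ_2 = x^2.
G =
  [2, 0, 2/3]
  [0, 2/3, 0]
  [2/3, 0, 2/5],
b = (2/3, -8/5, -2/15).
Solving gives a_0 = 1, a_1 = -12/5, a_2 = -2, so
  g(x) = -2*x^2 - 12*x/5 + 1.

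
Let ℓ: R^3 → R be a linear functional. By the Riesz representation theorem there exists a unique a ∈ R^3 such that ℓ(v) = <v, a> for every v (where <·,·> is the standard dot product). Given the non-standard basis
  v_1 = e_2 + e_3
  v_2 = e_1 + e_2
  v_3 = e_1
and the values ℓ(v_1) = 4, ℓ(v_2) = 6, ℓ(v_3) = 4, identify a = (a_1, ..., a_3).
a = (4, 2, 2)

Write a = (a_1, ..., a_3) in the standard basis. For each basis vector v_i, ℓ(v_i) = <v_i, a> is a linear equation in the a_j's. Collect the n equations into a matrix system V a = ℓ, where row i of V is v_i (expressed in the standard basis). Since V is invertible (lower-triangular with 1s on the diagonal, up to permutation), solve by back-substitution:
  V =
[[0, 1, 1],
 [1, 1, 0],
 [1, 0, 0]]
  V a = (4, 6, 4)
Solving gives a = (4, 2, 2).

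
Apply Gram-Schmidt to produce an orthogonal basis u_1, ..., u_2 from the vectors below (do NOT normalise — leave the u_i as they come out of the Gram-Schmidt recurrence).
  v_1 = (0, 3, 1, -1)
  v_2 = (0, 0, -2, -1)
Orthogonal basis:
  u_1 = (0, 3, 1, -1)
  u_2 = (0, 3/11, -21/11, -12/11)

Apply the Gram-Schmidt recurrence
  u_1 = v_1
  u_i = v_i − Σ_{j<i} ((v_i · u_j) / (u_j · u_j)) · u_j.

Step by step this gives:
  u_1 = (0, 3, 1, -1)
  u_2 = (0, 3/11, -21/11, -12/11)

Orthogonality check:
  u_2 · u_1 = 0 (should be 0)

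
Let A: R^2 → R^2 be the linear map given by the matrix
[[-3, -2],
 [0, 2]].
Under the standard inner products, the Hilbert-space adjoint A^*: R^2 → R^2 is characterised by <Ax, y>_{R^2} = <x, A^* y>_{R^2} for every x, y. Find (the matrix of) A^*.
A^* = A^T =
[[-3, 0],
 [-2, 2]]

For real matrices with standard dot products, the defining identity <Ax, y> = <x, A^* y> gives (Ax)^T y = x^T (A^*) y, i.e. x^T A^T y = x^T (A^*) y. Since this holds for all x, y, we must have A^* = A^T. Therefore
A^* =
[[-3, 0],
 [-2, 2]].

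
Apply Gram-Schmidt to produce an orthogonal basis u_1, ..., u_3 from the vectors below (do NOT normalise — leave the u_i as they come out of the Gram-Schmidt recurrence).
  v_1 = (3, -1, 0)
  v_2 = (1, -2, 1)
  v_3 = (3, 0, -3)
Orthogonal basis:
  u_1 = (3, -1, 0)
  u_2 = (-1/2, -3/2, 1)
  u_3 = (-12/35, -36/35, -12/7)

Apply the Gram-Schmidt recurrence
  u_1 = v_1
  u_i = v_i − Σ_{j<i} ((v_i · u_j) / (u_j · u_j)) · u_j.

Step by step this gives:
  u_1 = (3, -1, 0)
  u_2 = (-1/2, -3/2, 1)
  u_3 = (-12/35, -36/35, -12/7)

Orthogonality check:
  u_2 · u_1 = 0 (should be 0)
  u_3 · u_1 = 0 (should be 0)
  u_3 · u_2 = 0 (should be 0)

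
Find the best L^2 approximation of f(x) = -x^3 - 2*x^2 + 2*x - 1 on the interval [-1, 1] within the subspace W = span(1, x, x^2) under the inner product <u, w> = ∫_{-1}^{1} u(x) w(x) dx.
g(x) = -2*x^2 + 7*x/5 - 1

The best approximation g ∈ W is the orthogonal projection of f onto W. Writing g = a_0 + a_1 x + a_2 x^2, the coefficients solve the normal equations G · a = b where
  G_{ij} = <φ_i, φ_j> and b_i = <f, φ_i>, with φ_0 = 1, φ_1 = x, φ_2 = x^2.
G =
  [2, 0, 2/3]
  [0, 2/3, 0]
  [2/3, 0, 2/5],
b = (-10/3, 14/15, -22/15).
Solving gives a_0 = -1, a_1 = 7/5, a_2 = -2, so
  g(x) = -2*x^2 + 7*x/5 - 1.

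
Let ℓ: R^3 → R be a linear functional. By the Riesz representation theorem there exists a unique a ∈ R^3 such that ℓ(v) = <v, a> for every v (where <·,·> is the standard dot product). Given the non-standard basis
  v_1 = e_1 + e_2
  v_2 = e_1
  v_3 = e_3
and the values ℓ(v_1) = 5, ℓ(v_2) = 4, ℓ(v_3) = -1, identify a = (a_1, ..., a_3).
a = (4, 1, -1)

Write a = (a_1, ..., a_3) in the standard basis. For each basis vector v_i, ℓ(v_i) = <v_i, a> is a linear equation in the a_j's. Collect the n equations into a matrix system V a = ℓ, where row i of V is v_i (expressed in the standard basis). Since V is invertible (lower-triangular with 1s on the diagonal, up to permutation), solve by back-substitution:
  V =
[[1, 1, 0],
 [1, 0, 0],
 [0, 0, 1]]
  V a = (5, 4, -1)
Solving gives a = (4, 1, -1).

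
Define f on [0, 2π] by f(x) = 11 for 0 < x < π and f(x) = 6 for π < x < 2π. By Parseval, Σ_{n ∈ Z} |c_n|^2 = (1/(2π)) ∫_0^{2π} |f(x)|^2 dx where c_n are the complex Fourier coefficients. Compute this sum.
Σ |c_n|^2 = 157/2

Parseval equates the L^2 energy of f (normalised by 1/(2π)) with the ℓ^2 sum of its Fourier coefficients: (1/(2π)) ∫_0^{2π} |f|^2 = Σ |c_n|^2.
Compute the left side: (1/(2π)) [∫_0^π 11^2 dx + ∫_π^{2π} 6^2 dx] = (1/(2π)) · (121π + 36π) = (121 + 36)/2 = 157/2.
So Σ_{n ∈ Z} |c_n|^2 = 157/2.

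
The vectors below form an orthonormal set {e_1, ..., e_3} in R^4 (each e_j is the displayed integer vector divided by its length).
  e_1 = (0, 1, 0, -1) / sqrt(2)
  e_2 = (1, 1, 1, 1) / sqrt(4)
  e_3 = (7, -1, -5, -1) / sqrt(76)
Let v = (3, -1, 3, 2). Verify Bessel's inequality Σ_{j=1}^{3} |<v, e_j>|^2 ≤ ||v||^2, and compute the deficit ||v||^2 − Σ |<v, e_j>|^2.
Σ |<v, e_j>|^2 = 649/38; ||v||^2 = 23; deficit = 225/38

Write each e_j = u_j / sqrt(<u_j, u_j>) where u_j is the displayed integer vector. Then <v, e_j> = <v, u_j> / sqrt(<u_j, u_j>), so |<v, e_j>|^2 = <v, u_j>^2 / <u_j, u_j>.
Coefficients: <v, e_1> = -3/sqrt(2), <v, e_2> = 7/sqrt(4), <v, e_3> = 5/sqrt(76).
Square and sum: Σ |<v, e_j>|^2 = 649/38.
Compute ||v||^2 = v·v = 23.
Deficit = 23 − 649/38 = 225/38 ≥ 0, confirming Bessel's inequality. (The deficit equals ||v − Σ <v,e_j> e_j||^2, the squared distance from v to span{e_j}.)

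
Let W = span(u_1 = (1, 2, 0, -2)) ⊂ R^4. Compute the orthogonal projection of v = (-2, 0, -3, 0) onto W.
proj_W(v) = (-2/9, -4/9, 0, 4/9)

Set up U = [u_1 | ... | u_1] ∈ R^(4×1). The projector onto W = col(U) is P = U (U^T U)^(-1) U^T.
Compute U^T U =
  [9],
and U^T v = (-2).
Solve U^T U · c = U^T v for the coefficients: c = (-2/9). The projection is proj_W(v) = U c.
Check: (v - proj_W(v)) · u_1 = 0  (should be 0).
Result: proj_W(v) = (-2/9, -4/9, 0, 4/9).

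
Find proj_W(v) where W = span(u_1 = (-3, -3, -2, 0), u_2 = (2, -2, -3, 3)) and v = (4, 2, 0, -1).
proj_W(v) = (841/268, 581/268, 279/268, 195/268)

Set up U = [u_1 | ... | u_2] ∈ R^(4×2). The projector onto W = col(U) is P = U (U^T U)^(-1) U^T.
Compute U^T U =
  [22, 6]
  [6, 26],
and U^T v = (-18, 1).
Solve U^T U · c = U^T v for the coefficients: c = (-237/268, 65/268). The projection is proj_W(v) = U c.
Check: (v - proj_W(v)) · u_1 = 0  (should be 0).
Check: (v - proj_W(v)) · u_2 = 0  (should be 0).
Result: proj_W(v) = (841/268, 581/268, 279/268, 195/268).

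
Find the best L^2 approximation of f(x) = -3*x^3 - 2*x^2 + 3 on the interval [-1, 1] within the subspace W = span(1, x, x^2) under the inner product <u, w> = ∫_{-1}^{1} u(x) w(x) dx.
g(x) = -2*x^2 - 9*x/5 + 3

The best approximation g ∈ W is the orthogonal projection of f onto W. Writing g = a_0 + a_1 x + a_2 x^2, the coefficients solve the normal equations G · a = b where
  G_{ij} = <φ_i, φ_j> and b_i = <f, φ_i>, with φ_0 = 1, φ_1 = x, φ_2 = x^2.
G =
  [2, 0, 2/3]
  [0, 2/3, 0]
  [2/3, 0, 2/5],
b = (14/3, -6/5, 6/5).
Solving gives a_0 = 3, a_1 = -9/5, a_2 = -2, so
  g(x) = -2*x^2 - 9*x/5 + 3.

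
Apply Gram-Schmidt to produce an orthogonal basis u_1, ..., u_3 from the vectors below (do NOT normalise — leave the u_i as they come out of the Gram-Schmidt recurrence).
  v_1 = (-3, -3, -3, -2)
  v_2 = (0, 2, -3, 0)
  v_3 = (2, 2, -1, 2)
Orthogonal basis:
  u_1 = (-3, -3, -3, -2)
  u_2 = (9/31, 71/31, -84/31, 6/31)
  u_3 = (109/197, -147/197, -98/197, 204/197)

Apply the Gram-Schmidt recurrence
  u_1 = v_1
  u_i = v_i − Σ_{j<i} ((v_i · u_j) / (u_j · u_j)) · u_j.

Step by step this gives:
  u_1 = (-3, -3, -3, -2)
  u_2 = (9/31, 71/31, -84/31, 6/31)
  u_3 = (109/197, -147/197, -98/197, 204/197)

Orthogonality check:
  u_2 · u_1 = 0 (should be 0)
  u_3 · u_1 = 0 (should be 0)
  u_3 · u_2 = 0 (should be 0)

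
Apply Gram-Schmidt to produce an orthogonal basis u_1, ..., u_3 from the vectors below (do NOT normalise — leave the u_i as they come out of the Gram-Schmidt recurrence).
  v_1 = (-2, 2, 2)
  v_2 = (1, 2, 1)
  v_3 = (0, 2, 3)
Orthogonal basis:
  u_1 = (-2, 2, 2)
  u_2 = (5/3, 4/3, 1/3)
  u_3 = (5/14, -5/7, 15/14)

Apply the Gram-Schmidt recurrence
  u_1 = v_1
  u_i = v_i − Σ_{j<i} ((v_i · u_j) / (u_j · u_j)) · u_j.

Step by step this gives:
  u_1 = (-2, 2, 2)
  u_2 = (5/3, 4/3, 1/3)
  u_3 = (5/14, -5/7, 15/14)

Orthogonality check:
  u_2 · u_1 = 0 (should be 0)
  u_3 · u_1 = 0 (should be 0)
  u_3 · u_2 = 0 (should be 0)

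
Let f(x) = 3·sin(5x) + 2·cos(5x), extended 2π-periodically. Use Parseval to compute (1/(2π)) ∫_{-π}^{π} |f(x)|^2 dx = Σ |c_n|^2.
Σ |c_n|^2 = 13/2

Expand |f|^2 and use orthogonality of {sin(nx), cos(mx)} on [-π, π]:
  ∫_{-π}^{π} sin(nx)^2 dx = π, ∫ cos(mx)^2 dx = π, and cross terms integrate to 0.
So ∫_{-π}^{π} f(x)^2 dx = 3^2 · π + 2^2 · π = (9 + 4)π.
Divide by 2π: (9 + 4)/2 = 13/2.
By Parseval, this equals Σ |c_n|^2.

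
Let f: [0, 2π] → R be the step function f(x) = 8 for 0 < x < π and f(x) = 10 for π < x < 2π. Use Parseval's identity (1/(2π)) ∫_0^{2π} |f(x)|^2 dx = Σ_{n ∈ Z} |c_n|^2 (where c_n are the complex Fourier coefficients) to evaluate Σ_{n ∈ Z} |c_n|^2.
Σ |c_n|^2 = 82

Parseval equates the L^2 energy of f (normalised by 1/(2π)) with the ℓ^2 sum of its Fourier coefficients: (1/(2π)) ∫_0^{2π} |f|^2 = Σ |c_n|^2.
Compute the left side: (1/(2π)) [∫_0^π 8^2 dx + ∫_π^{2π} 10^2 dx] = (1/(2π)) · (64π + 100π) = (64 + 100)/2 = 82.
So Σ_{n ∈ Z} |c_n|^2 = 82.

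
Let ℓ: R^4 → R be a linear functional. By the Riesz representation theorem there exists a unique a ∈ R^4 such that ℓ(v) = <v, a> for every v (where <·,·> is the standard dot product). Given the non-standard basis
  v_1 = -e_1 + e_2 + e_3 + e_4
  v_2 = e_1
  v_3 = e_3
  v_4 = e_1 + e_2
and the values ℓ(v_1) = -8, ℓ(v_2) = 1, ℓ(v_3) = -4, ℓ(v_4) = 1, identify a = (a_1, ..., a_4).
a = (1, 0, -4, -3)

Write a = (a_1, ..., a_4) in the standard basis. For each basis vector v_i, ℓ(v_i) = <v_i, a> is a linear equation in the a_j's. Collect the n equations into a matrix system V a = ℓ, where row i of V is v_i (expressed in the standard basis). Since V is invertible (lower-triangular with 1s on the diagonal, up to permutation), solve by back-substitution:
  V =
[[-1, 1, 1, 1],
 [1, 0, 0, 0],
 [0, 0, 1, 0],
 [1, 1, 0, 0]]
  V a = (-8, 1, -4, 1)
Solving gives a = (1, 0, -4, -3).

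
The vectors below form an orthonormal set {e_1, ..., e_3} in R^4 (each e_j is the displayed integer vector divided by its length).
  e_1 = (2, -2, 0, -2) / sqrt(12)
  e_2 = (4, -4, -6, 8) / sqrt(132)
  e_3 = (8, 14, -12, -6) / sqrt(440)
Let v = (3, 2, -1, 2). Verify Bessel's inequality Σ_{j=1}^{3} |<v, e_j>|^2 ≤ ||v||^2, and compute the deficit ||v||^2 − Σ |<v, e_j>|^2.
Σ |<v, e_j>|^2 = 58/5; ||v||^2 = 18; deficit = 32/5

Write each e_j = u_j / sqrt(<u_j, u_j>) where u_j is the displayed integer vector. Then <v, e_j> = <v, u_j> / sqrt(<u_j, u_j>), so |<v, e_j>|^2 = <v, u_j>^2 / <u_j, u_j>.
Coefficients: <v, e_1> = -2/sqrt(12), <v, e_2> = 26/sqrt(132), <v, e_3> = 52/sqrt(440).
Square and sum: Σ |<v, e_j>|^2 = 58/5.
Compute ||v||^2 = v·v = 18.
Deficit = 18 − 58/5 = 32/5 ≥ 0, confirming Bessel's inequality. (The deficit equals ||v − Σ <v,e_j> e_j||^2, the squared distance from v to span{e_j}.)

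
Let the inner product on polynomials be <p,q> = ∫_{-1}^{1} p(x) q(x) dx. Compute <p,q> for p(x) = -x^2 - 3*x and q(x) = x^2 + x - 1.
<p,q> = -26/15

Expand the product: p(x)·q(x) = -x^4 - 4*x^3 - 2*x^2 + 3*x.
∫_{-1}^{1} of each monomial x^k gives [2/(k+1) if k even, 0 if k odd]. Integrating term-by-term (or equivalently evaluating the antiderivative F(x) = -x^5/5 - x^4 - 2*x^3/3 + 3*x^2/2 at the endpoints):
  F(1) − F(−1) = -11/30 − (41/30) = -26/15.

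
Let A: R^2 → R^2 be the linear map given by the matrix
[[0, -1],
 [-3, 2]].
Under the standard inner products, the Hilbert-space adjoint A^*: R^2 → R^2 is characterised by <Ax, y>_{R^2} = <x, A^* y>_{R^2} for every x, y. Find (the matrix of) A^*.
A^* = A^T =
[[0, -3],
 [-1, 2]]

For real matrices with standard dot products, the defining identity <Ax, y> = <x, A^* y> gives (Ax)^T y = x^T (A^*) y, i.e. x^T A^T y = x^T (A^*) y. Since this holds for all x, y, we must have A^* = A^T. Therefore
A^* =
[[0, -3],
 [-1, 2]].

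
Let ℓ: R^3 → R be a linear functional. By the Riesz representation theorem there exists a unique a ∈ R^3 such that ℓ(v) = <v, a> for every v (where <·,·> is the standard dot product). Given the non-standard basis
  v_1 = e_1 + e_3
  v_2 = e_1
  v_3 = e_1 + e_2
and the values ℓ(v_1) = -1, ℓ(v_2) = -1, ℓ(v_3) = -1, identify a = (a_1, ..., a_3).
a = (-1, 0, 0)

Write a = (a_1, ..., a_3) in the standard basis. For each basis vector v_i, ℓ(v_i) = <v_i, a> is a linear equation in the a_j's. Collect the n equations into a matrix system V a = ℓ, where row i of V is v_i (expressed in the standard basis). Since V is invertible (lower-triangular with 1s on the diagonal, up to permutation), solve by back-substitution:
  V =
[[1, 0, 1],
 [1, 0, 0],
 [1, 1, 0]]
  V a = (-1, -1, -1)
Solving gives a = (-1, 0, 0).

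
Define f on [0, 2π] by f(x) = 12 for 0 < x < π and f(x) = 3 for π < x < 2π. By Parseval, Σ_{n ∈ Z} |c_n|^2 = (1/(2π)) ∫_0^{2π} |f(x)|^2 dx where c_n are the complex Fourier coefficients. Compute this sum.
Σ |c_n|^2 = 153/2

Parseval equates the L^2 energy of f (normalised by 1/(2π)) with the ℓ^2 sum of its Fourier coefficients: (1/(2π)) ∫_0^{2π} |f|^2 = Σ |c_n|^2.
Compute the left side: (1/(2π)) [∫_0^π 12^2 dx + ∫_π^{2π} 3^2 dx] = (1/(2π)) · (144π + 9π) = (144 + 9)/2 = 153/2.
So Σ_{n ∈ Z} |c_n|^2 = 153/2.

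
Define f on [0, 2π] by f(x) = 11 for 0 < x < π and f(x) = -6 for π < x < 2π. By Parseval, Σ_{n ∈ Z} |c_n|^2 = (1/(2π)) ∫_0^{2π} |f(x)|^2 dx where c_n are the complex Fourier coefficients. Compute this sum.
Σ |c_n|^2 = 157/2

Parseval equates the L^2 energy of f (normalised by 1/(2π)) with the ℓ^2 sum of its Fourier coefficients: (1/(2π)) ∫_0^{2π} |f|^2 = Σ |c_n|^2.
Compute the left side: (1/(2π)) [∫_0^π 11^2 dx + ∫_π^{2π} (-6)^2 dx] = (1/(2π)) · (121π + 36π) = (121 + 36)/2 = 157/2.
So Σ_{n ∈ Z} |c_n|^2 = 157/2.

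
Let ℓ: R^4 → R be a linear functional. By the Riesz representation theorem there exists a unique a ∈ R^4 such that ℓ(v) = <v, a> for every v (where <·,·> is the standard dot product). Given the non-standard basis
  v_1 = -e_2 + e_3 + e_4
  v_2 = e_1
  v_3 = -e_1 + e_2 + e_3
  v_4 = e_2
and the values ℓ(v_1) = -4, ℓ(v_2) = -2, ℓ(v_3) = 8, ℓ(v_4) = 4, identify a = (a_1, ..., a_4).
a = (-2, 4, 2, -2)

Write a = (a_1, ..., a_4) in the standard basis. For each basis vector v_i, ℓ(v_i) = <v_i, a> is a linear equation in the a_j's. Collect the n equations into a matrix system V a = ℓ, where row i of V is v_i (expressed in the standard basis). Since V is invertible (lower-triangular with 1s on the diagonal, up to permutation), solve by back-substitution:
  V =
[[0, -1, 1, 1],
 [1, 0, 0, 0],
 [-1, 1, 1, 0],
 [0, 1, 0, 0]]
  V a = (-4, -2, 8, 4)
Solving gives a = (-2, 4, 2, -2).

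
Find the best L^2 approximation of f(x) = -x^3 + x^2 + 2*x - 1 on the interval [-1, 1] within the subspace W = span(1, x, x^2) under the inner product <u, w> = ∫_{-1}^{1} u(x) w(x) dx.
g(x) = x^2 + 7*x/5 - 1

The best approximation g ∈ W is the orthogonal projection of f onto W. Writing g = a_0 + a_1 x + a_2 x^2, the coefficients solve the normal equations G · a = b where
  G_{ij} = <φ_i, φ_j> and b_i = <f, φ_i>, with φ_0 = 1, φ_1 = x, φ_2 = x^2.
G =
  [2, 0, 2/3]
  [0, 2/3, 0]
  [2/3, 0, 2/5],
b = (-4/3, 14/15, -4/15).
Solving gives a_0 = -1, a_1 = 7/5, a_2 = 1, so
  g(x) = x^2 + 7*x/5 - 1.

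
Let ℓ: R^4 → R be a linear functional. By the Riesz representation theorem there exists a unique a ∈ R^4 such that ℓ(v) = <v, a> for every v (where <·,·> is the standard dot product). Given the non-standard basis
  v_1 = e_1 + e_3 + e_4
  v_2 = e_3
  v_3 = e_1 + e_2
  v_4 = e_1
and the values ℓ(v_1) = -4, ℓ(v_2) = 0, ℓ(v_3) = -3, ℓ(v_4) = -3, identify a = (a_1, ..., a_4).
a = (-3, 0, 0, -1)

Write a = (a_1, ..., a_4) in the standard basis. For each basis vector v_i, ℓ(v_i) = <v_i, a> is a linear equation in the a_j's. Collect the n equations into a matrix system V a = ℓ, where row i of V is v_i (expressed in the standard basis). Since V is invertible (lower-triangular with 1s on the diagonal, up to permutation), solve by back-substitution:
  V =
[[1, 0, 1, 1],
 [0, 0, 1, 0],
 [1, 1, 0, 0],
 [1, 0, 0, 0]]
  V a = (-4, 0, -3, -3)
Solving gives a = (-3, 0, 0, -1).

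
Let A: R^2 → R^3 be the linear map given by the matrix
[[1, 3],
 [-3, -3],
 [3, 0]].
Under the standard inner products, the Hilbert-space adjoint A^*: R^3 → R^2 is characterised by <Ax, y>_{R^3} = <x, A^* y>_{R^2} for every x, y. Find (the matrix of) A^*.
A^* = A^T =
[[1, -3, 3],
 [3, -3, 0]]

For real matrices with standard dot products, the defining identity <Ax, y> = <x, A^* y> gives (Ax)^T y = x^T (A^*) y, i.e. x^T A^T y = x^T (A^*) y. Since this holds for all x, y, we must have A^* = A^T. Therefore
A^* =
[[1, -3, 3],
 [3, -3, 0]].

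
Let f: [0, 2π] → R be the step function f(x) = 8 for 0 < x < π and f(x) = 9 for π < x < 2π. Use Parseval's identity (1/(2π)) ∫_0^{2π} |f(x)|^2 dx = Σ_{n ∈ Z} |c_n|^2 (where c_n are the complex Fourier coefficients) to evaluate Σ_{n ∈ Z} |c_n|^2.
Σ |c_n|^2 = 145/2

Parseval equates the L^2 energy of f (normalised by 1/(2π)) with the ℓ^2 sum of its Fourier coefficients: (1/(2π)) ∫_0^{2π} |f|^2 = Σ |c_n|^2.
Compute the left side: (1/(2π)) [∫_0^π 8^2 dx + ∫_π^{2π} 9^2 dx] = (1/(2π)) · (64π + 81π) = (64 + 81)/2 = 145/2.
So Σ_{n ∈ Z} |c_n|^2 = 145/2.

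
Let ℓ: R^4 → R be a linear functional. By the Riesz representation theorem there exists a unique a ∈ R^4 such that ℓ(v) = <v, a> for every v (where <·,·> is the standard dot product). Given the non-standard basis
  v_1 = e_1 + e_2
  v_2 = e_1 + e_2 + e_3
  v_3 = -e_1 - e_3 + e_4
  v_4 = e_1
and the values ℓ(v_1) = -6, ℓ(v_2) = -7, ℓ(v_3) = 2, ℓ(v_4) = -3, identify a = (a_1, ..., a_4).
a = (-3, -3, -1, -2)

Write a = (a_1, ..., a_4) in the standard basis. For each basis vector v_i, ℓ(v_i) = <v_i, a> is a linear equation in the a_j's. Collect the n equations into a matrix system V a = ℓ, where row i of V is v_i (expressed in the standard basis). Since V is invertible (lower-triangular with 1s on the diagonal, up to permutation), solve by back-substitution:
  V =
[[1, 1, 0, 0],
 [1, 1, 1, 0],
 [-1, 0, -1, 1],
 [1, 0, 0, 0]]
  V a = (-6, -7, 2, -3)
Solving gives a = (-3, -3, -1, -2).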